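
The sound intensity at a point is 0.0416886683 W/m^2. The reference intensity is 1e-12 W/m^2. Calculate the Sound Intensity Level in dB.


Given values:
  I = 0.0416886683 W/m^2
  I_ref = 1e-12 W/m^2
Formula: SIL = 10 * log10(I / I_ref)
Compute ratio: I / I_ref = 41688668300
Compute log10: log10(41688668300) = 10.620018
Multiply: SIL = 10 * 10.620018 = 106.2

106.2 dB


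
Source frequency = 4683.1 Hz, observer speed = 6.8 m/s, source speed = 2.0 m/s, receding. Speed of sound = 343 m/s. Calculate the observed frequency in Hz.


Given values:
  f_s = 4683.1 Hz, v_o = 6.8 m/s, v_s = 2.0 m/s
  Direction: receding
Formula: f_o = f_s * (c - v_o) / (c + v_s)
Numerator: c - v_o = 343 - 6.8 = 336.2
Denominator: c + v_s = 343 + 2.0 = 345.0
f_o = 4683.1 * 336.2 / 345.0 = 4563.65

4563.65 Hz


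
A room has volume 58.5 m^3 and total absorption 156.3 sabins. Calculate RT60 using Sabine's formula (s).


Given values:
  V = 58.5 m^3
  A = 156.3 sabins
Formula: RT60 = 0.161 * V / A
Numerator: 0.161 * 58.5 = 9.4185
RT60 = 9.4185 / 156.3 = 0.06

0.06 s


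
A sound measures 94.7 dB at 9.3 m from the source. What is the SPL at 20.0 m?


Given values:
  SPL1 = 94.7 dB, r1 = 9.3 m, r2 = 20.0 m
Formula: SPL2 = SPL1 - 20 * log10(r2 / r1)
Compute ratio: r2 / r1 = 20.0 / 9.3 = 2.1505
Compute log10: log10(2.1505) = 0.332539
Compute drop: 20 * 0.332539 = 6.6508
SPL2 = 94.7 - 6.6508 = 88.05

88.05 dB


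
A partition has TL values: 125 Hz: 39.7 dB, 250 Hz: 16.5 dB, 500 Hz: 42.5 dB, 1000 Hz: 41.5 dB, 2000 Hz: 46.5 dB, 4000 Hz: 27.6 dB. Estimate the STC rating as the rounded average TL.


Given TL values at each frequency:
  125 Hz: 39.7 dB
  250 Hz: 16.5 dB
  500 Hz: 42.5 dB
  1000 Hz: 41.5 dB
  2000 Hz: 46.5 dB
  4000 Hz: 27.6 dB
Formula: STC ~ round(average of TL values)
Sum = 39.7 + 16.5 + 42.5 + 41.5 + 46.5 + 27.6 = 214.3
Average = 214.3 / 6 = 35.72
Rounded: 36

36


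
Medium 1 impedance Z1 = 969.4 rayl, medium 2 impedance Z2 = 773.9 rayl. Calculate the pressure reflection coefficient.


Given values:
  Z1 = 969.4 rayl, Z2 = 773.9 rayl
Formula: R = (Z2 - Z1) / (Z2 + Z1)
Numerator: Z2 - Z1 = 773.9 - 969.4 = -195.5
Denominator: Z2 + Z1 = 773.9 + 969.4 = 1743.3
R = -195.5 / 1743.3 = -0.1121

-0.1121


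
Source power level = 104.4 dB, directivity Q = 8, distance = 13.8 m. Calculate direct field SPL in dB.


Given values:
  Lw = 104.4 dB, Q = 8, r = 13.8 m
Formula: SPL = Lw + 10 * log10(Q / (4 * pi * r^2))
Compute 4 * pi * r^2 = 4 * pi * 13.8^2 = 2393.1396
Compute Q / denom = 8 / 2393.1396 = 0.00334289
Compute 10 * log10(0.00334289) = -24.7588
SPL = 104.4 + (-24.7588) = 79.64

79.64 dB


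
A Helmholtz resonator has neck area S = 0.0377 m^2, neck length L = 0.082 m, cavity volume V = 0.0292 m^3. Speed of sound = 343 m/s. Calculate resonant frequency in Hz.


Given values:
  S = 0.0377 m^2, L = 0.082 m, V = 0.0292 m^3, c = 343 m/s
Formula: f = (c / (2*pi)) * sqrt(S / (V * L))
Compute V * L = 0.0292 * 0.082 = 0.0023944
Compute S / (V * L) = 0.0377 / 0.0023944 = 15.7451
Compute sqrt(15.7451) = 3.96801
Compute c / (2*pi) = 343 / 6.283185 = 54.590148
f = 54.590148 * 3.96801 = 216.61

216.61 Hz


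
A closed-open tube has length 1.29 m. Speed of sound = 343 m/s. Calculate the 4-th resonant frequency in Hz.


Given values:
  Tube type: closed-open, L = 1.29 m, c = 343 m/s, n = 4
Formula: f_n = (2n - 1) * c / (4 * L)
Compute 2n - 1 = 2*4 - 1 = 7
Compute 4 * L = 4 * 1.29 = 5.16
f = 7 * 343 / 5.16
f = 465.31

465.31 Hz


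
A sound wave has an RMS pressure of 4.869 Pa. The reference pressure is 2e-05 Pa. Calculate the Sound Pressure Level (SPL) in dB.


Given values:
  p = 4.869 Pa
  p_ref = 2e-05 Pa
Formula: SPL = 20 * log10(p / p_ref)
Compute ratio: p / p_ref = 4.869 / 2e-05 = 243450
Compute log10: log10(243450) = 5.38641
Multiply: SPL = 20 * 5.38641 = 107.73

107.73 dB


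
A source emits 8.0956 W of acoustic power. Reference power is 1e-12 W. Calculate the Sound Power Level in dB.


Given values:
  W = 8.0956 W
  W_ref = 1e-12 W
Formula: SWL = 10 * log10(W / W_ref)
Compute ratio: W / W_ref = 8095600000000
Compute log10: log10(8095600000000) = 12.908249
Multiply: SWL = 10 * 12.908249 = 129.08

129.08 dB


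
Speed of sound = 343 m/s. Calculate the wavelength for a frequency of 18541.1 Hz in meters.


Given values:
  c = 343 m/s, f = 18541.1 Hz
Formula: lambda = c / f
lambda = 343 / 18541.1
lambda = 0.0185

0.0185 m


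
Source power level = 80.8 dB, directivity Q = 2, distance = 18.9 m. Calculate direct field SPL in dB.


Given values:
  Lw = 80.8 dB, Q = 2, r = 18.9 m
Formula: SPL = Lw + 10 * log10(Q / (4 * pi * r^2))
Compute 4 * pi * r^2 = 4 * pi * 18.9^2 = 4488.8332
Compute Q / denom = 2 / 4488.8332 = 0.00044555
Compute 10 * log10(0.00044555) = -33.511
SPL = 80.8 + (-33.511) = 47.29

47.29 dB


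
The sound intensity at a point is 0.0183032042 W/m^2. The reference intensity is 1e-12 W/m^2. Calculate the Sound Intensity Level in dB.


Given values:
  I = 0.0183032042 W/m^2
  I_ref = 1e-12 W/m^2
Formula: SIL = 10 * log10(I / I_ref)
Compute ratio: I / I_ref = 18303204200
Compute log10: log10(18303204200) = 10.262527
Multiply: SIL = 10 * 10.262527 = 102.63

102.63 dB


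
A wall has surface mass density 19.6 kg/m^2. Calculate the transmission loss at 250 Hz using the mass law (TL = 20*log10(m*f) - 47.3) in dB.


Given values:
  m = 19.6 kg/m^2, f = 250 Hz
Formula: TL = 20 * log10(m * f) - 47.3
Compute m * f = 19.6 * 250 = 4900.0
Compute log10(4900.0) = 3.690196
Compute 20 * 3.690196 = 73.8039
TL = 73.8039 - 47.3 = 26.5

26.5 dB


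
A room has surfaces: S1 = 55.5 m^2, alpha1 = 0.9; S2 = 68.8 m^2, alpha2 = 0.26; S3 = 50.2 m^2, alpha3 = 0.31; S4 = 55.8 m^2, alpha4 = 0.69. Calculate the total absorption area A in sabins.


Given surfaces:
  Surface 1: 55.5 * 0.9 = 49.95
  Surface 2: 68.8 * 0.26 = 17.888
  Surface 3: 50.2 * 0.31 = 15.562
  Surface 4: 55.8 * 0.69 = 38.502
Formula: A = sum(Si * alpha_i)
A = 49.95 + 17.888 + 15.562 + 38.502
A = 121.9

121.9 sabins


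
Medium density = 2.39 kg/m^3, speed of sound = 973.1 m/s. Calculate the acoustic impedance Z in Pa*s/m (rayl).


Given values:
  rho = 2.39 kg/m^3
  c = 973.1 m/s
Formula: Z = rho * c
Z = 2.39 * 973.1
Z = 2325.71

2325.71 rayl


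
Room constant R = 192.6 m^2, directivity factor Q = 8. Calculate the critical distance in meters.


Given values:
  R = 192.6 m^2, Q = 8
Formula: d_c = 0.141 * sqrt(Q * R)
Compute Q * R = 8 * 192.6 = 1540.8
Compute sqrt(1540.8) = 39.253
d_c = 0.141 * 39.253 = 5.535

5.535 m


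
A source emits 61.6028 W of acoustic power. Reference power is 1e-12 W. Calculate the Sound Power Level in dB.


Given values:
  W = 61.6028 W
  W_ref = 1e-12 W
Formula: SWL = 10 * log10(W / W_ref)
Compute ratio: W / W_ref = 61602800000000
Compute log10: log10(61602800000000) = 13.7896
Multiply: SWL = 10 * 13.7896 = 137.9

137.9 dB


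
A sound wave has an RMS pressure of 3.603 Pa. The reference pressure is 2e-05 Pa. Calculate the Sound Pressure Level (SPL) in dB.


Given values:
  p = 3.603 Pa
  p_ref = 2e-05 Pa
Formula: SPL = 20 * log10(p / p_ref)
Compute ratio: p / p_ref = 3.603 / 2e-05 = 180150
Compute log10: log10(180150) = 5.255634
Multiply: SPL = 20 * 5.255634 = 105.11

105.11 dB


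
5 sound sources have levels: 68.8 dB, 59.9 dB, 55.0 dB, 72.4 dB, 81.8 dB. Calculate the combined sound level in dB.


Formula: L_total = 10 * log10( sum(10^(Li/10)) )
  Source 1: 10^(68.8/10) = 7585775.7503
  Source 2: 10^(59.9/10) = 977237.221
  Source 3: 10^(55.0/10) = 316227.766
  Source 4: 10^(72.4/10) = 17378008.2875
  Source 5: 10^(81.8/10) = 151356124.8436
Sum of linear values = 177613373.8684
L_total = 10 * log10(177613373.8684) = 82.49

82.49 dB


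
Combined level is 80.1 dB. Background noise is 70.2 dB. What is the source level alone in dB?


Given values:
  L_total = 80.1 dB, L_bg = 70.2 dB
Formula: L_source = 10 * log10(10^(L_total/10) - 10^(L_bg/10))
Convert to linear:
  10^(80.1/10) = 102329299.2281
  10^(70.2/10) = 10471285.4805
Difference: 102329299.2281 - 10471285.4805 = 91858013.7476
L_source = 10 * log10(91858013.7476) = 79.63

79.63 dB


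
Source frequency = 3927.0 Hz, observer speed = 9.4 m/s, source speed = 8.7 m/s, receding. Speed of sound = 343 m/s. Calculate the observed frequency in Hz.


Given values:
  f_s = 3927.0 Hz, v_o = 9.4 m/s, v_s = 8.7 m/s
  Direction: receding
Formula: f_o = f_s * (c - v_o) / (c + v_s)
Numerator: c - v_o = 343 - 9.4 = 333.6
Denominator: c + v_s = 343 + 8.7 = 351.7
f_o = 3927.0 * 333.6 / 351.7 = 3724.9

3724.9 Hz


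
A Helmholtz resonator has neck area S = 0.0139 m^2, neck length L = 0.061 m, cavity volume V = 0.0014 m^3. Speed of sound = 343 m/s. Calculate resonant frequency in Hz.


Given values:
  S = 0.0139 m^2, L = 0.061 m, V = 0.0014 m^3, c = 343 m/s
Formula: f = (c / (2*pi)) * sqrt(S / (V * L))
Compute V * L = 0.0014 * 0.061 = 8.54e-05
Compute S / (V * L) = 0.0139 / 8.54e-05 = 162.7635
Compute sqrt(162.7635) = 12.75788
Compute c / (2*pi) = 343 / 6.283185 = 54.590148
f = 54.590148 * 12.75788 = 696.45

696.45 Hz


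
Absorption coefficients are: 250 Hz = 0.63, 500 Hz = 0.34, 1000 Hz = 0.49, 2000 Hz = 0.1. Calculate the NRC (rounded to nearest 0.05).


Given values:
  a_250 = 0.63, a_500 = 0.34
  a_1000 = 0.49, a_2000 = 0.1
Formula: NRC = (a250 + a500 + a1000 + a2000) / 4
Sum = 0.63 + 0.34 + 0.49 + 0.1 = 1.56
NRC = 1.56 / 4 = 0.39
Rounded to nearest 0.05: 0.4

0.4


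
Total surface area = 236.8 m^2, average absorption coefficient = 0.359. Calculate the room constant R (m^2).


Given values:
  S = 236.8 m^2, alpha = 0.359
Formula: R = S * alpha / (1 - alpha)
Numerator: 236.8 * 0.359 = 85.0112
Denominator: 1 - 0.359 = 0.641
R = 85.0112 / 0.641 = 132.62

132.62 m^2


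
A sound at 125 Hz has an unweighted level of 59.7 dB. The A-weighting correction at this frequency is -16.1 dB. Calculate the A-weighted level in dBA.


Given values:
  SPL = 59.7 dB
  A-weighting at 125 Hz = -16.1 dB
Formula: L_A = SPL + A_weight
L_A = 59.7 + (-16.1)
L_A = 43.6

43.6 dBA


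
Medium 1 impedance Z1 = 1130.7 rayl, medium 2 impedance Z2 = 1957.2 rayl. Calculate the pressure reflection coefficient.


Given values:
  Z1 = 1130.7 rayl, Z2 = 1957.2 rayl
Formula: R = (Z2 - Z1) / (Z2 + Z1)
Numerator: Z2 - Z1 = 1957.2 - 1130.7 = 826.5
Denominator: Z2 + Z1 = 1957.2 + 1130.7 = 3087.9
R = 826.5 / 3087.9 = 0.2677

0.2677


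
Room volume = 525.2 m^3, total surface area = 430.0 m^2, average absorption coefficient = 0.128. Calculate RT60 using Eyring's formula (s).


Given values:
  V = 525.2 m^3, S = 430.0 m^2, alpha = 0.128
Formula: RT60 = 0.161 * V / (-S * ln(1 - alpha))
Compute ln(1 - 0.128) = ln(0.872) = -0.136966
Denominator: -430.0 * -0.136966 = 58.8954
Numerator: 0.161 * 525.2 = 84.5572
RT60 = 84.5572 / 58.8954 = 1.436

1.436 s


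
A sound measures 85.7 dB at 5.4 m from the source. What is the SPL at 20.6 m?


Given values:
  SPL1 = 85.7 dB, r1 = 5.4 m, r2 = 20.6 m
Formula: SPL2 = SPL1 - 20 * log10(r2 / r1)
Compute ratio: r2 / r1 = 20.6 / 5.4 = 3.8148
Compute log10: log10(3.8148) = 0.581472
Compute drop: 20 * 0.581472 = 11.6294
SPL2 = 85.7 - 11.6294 = 74.07

74.07 dB


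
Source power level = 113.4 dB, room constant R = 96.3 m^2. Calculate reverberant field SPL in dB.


Given values:
  Lw = 113.4 dB, R = 96.3 m^2
Formula: SPL = Lw + 10 * log10(4 / R)
Compute 4 / R = 4 / 96.3 = 0.041537
Compute 10 * log10(0.041537) = -13.8156
SPL = 113.4 + (-13.8156) = 99.58

99.58 dB


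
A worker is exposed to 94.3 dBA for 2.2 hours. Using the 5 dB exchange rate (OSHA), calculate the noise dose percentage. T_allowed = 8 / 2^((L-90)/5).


Given values:
  L = 94.3 dBA, T = 2.2 hours
Formula: T_allowed = 8 / 2^((L - 90) / 5)
Compute exponent: (94.3 - 90) / 5 = 0.86
Compute 2^(0.86) = 1.815038
T_allowed = 8 / 1.815038 = 4.407621 hours
Dose = (T / T_allowed) * 100
Dose = (2.2 / 4.407621) * 100 = 49.91

49.91 %


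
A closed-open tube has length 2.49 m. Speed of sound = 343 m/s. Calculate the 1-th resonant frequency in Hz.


Given values:
  Tube type: closed-open, L = 2.49 m, c = 343 m/s, n = 1
Formula: f_n = (2n - 1) * c / (4 * L)
Compute 2n - 1 = 2*1 - 1 = 1
Compute 4 * L = 4 * 2.49 = 9.96
f = 1 * 343 / 9.96
f = 34.44

34.44 Hz


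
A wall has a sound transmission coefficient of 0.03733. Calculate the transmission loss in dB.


Given values:
  tau = 0.03733
Formula: TL = 10 * log10(1 / tau)
Compute 1 / tau = 1 / 0.03733 = 26.7881
Compute log10(26.7881) = 1.427942
TL = 10 * 1.427942 = 14.28

14.28 dB


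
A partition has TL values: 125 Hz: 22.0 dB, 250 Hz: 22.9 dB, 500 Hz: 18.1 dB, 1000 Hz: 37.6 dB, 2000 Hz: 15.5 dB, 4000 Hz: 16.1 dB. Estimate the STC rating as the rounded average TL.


Given TL values at each frequency:
  125 Hz: 22.0 dB
  250 Hz: 22.9 dB
  500 Hz: 18.1 dB
  1000 Hz: 37.6 dB
  2000 Hz: 15.5 dB
  4000 Hz: 16.1 dB
Formula: STC ~ round(average of TL values)
Sum = 22.0 + 22.9 + 18.1 + 37.6 + 15.5 + 16.1 = 132.2
Average = 132.2 / 6 = 22.03
Rounded: 22

22


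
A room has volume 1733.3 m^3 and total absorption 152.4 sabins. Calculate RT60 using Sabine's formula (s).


Given values:
  V = 1733.3 m^3
  A = 152.4 sabins
Formula: RT60 = 0.161 * V / A
Numerator: 0.161 * 1733.3 = 279.0613
RT60 = 279.0613 / 152.4 = 1.831

1.831 s


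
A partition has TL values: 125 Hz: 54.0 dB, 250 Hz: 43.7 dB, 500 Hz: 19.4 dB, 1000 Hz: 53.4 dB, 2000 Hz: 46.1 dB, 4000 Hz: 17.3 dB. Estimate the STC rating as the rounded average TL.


Given TL values at each frequency:
  125 Hz: 54.0 dB
  250 Hz: 43.7 dB
  500 Hz: 19.4 dB
  1000 Hz: 53.4 dB
  2000 Hz: 46.1 dB
  4000 Hz: 17.3 dB
Formula: STC ~ round(average of TL values)
Sum = 54.0 + 43.7 + 19.4 + 53.4 + 46.1 + 17.3 = 233.9
Average = 233.9 / 6 = 38.98
Rounded: 39

39


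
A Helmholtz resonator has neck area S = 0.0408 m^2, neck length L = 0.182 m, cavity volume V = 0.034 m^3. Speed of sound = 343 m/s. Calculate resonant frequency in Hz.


Given values:
  S = 0.0408 m^2, L = 0.182 m, V = 0.034 m^3, c = 343 m/s
Formula: f = (c / (2*pi)) * sqrt(S / (V * L))
Compute V * L = 0.034 * 0.182 = 0.006188
Compute S / (V * L) = 0.0408 / 0.006188 = 6.5934
Compute sqrt(6.5934) = 2.567762
Compute c / (2*pi) = 343 / 6.283185 = 54.590148
f = 54.590148 * 2.567762 = 140.17

140.17 Hz


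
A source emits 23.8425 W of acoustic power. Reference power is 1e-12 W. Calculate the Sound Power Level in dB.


Given values:
  W = 23.8425 W
  W_ref = 1e-12 W
Formula: SWL = 10 * log10(W / W_ref)
Compute ratio: W / W_ref = 23842500000000
Compute log10: log10(23842500000000) = 13.377352
Multiply: SWL = 10 * 13.377352 = 133.77

133.77 dB


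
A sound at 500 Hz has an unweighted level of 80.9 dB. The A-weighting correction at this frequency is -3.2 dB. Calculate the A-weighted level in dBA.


Given values:
  SPL = 80.9 dB
  A-weighting at 500 Hz = -3.2 dB
Formula: L_A = SPL + A_weight
L_A = 80.9 + (-3.2)
L_A = 77.7

77.7 dBA


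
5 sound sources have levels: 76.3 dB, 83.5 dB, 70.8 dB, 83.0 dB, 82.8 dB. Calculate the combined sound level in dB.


Formula: L_total = 10 * log10( sum(10^(Li/10)) )
  Source 1: 10^(76.3/10) = 42657951.8802
  Source 2: 10^(83.5/10) = 223872113.8568
  Source 3: 10^(70.8/10) = 12022644.3462
  Source 4: 10^(83.0/10) = 199526231.4969
  Source 5: 10^(82.8/10) = 190546071.7963
Sum of linear values = 668625013.3764
L_total = 10 * log10(668625013.3764) = 88.25

88.25 dB


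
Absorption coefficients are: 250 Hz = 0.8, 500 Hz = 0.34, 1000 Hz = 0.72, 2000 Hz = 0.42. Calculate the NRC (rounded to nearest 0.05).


Given values:
  a_250 = 0.8, a_500 = 0.34
  a_1000 = 0.72, a_2000 = 0.42
Formula: NRC = (a250 + a500 + a1000 + a2000) / 4
Sum = 0.8 + 0.34 + 0.72 + 0.42 = 2.28
NRC = 2.28 / 4 = 0.57
Rounded to nearest 0.05: 0.55

0.55


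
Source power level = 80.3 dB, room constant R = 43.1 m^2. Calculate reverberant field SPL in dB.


Given values:
  Lw = 80.3 dB, R = 43.1 m^2
Formula: SPL = Lw + 10 * log10(4 / R)
Compute 4 / R = 4 / 43.1 = 0.092807
Compute 10 * log10(0.092807) = -10.3242
SPL = 80.3 + (-10.3242) = 69.98

69.98 dB


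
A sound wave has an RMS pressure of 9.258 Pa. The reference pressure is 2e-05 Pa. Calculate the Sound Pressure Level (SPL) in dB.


Given values:
  p = 9.258 Pa
  p_ref = 2e-05 Pa
Formula: SPL = 20 * log10(p / p_ref)
Compute ratio: p / p_ref = 9.258 / 2e-05 = 462900
Compute log10: log10(462900) = 5.665487
Multiply: SPL = 20 * 5.665487 = 113.31

113.31 dB


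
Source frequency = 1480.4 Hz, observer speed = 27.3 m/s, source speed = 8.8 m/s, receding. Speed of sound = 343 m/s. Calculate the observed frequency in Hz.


Given values:
  f_s = 1480.4 Hz, v_o = 27.3 m/s, v_s = 8.8 m/s
  Direction: receding
Formula: f_o = f_s * (c - v_o) / (c + v_s)
Numerator: c - v_o = 343 - 27.3 = 315.7
Denominator: c + v_s = 343 + 8.8 = 351.8
f_o = 1480.4 * 315.7 / 351.8 = 1328.49

1328.49 Hz


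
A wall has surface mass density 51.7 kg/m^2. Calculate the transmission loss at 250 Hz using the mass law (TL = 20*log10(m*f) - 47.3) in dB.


Given values:
  m = 51.7 kg/m^2, f = 250 Hz
Formula: TL = 20 * log10(m * f) - 47.3
Compute m * f = 51.7 * 250 = 12925.0
Compute log10(12925.0) = 4.111431
Compute 20 * 4.111431 = 82.2286
TL = 82.2286 - 47.3 = 34.93

34.93 dB


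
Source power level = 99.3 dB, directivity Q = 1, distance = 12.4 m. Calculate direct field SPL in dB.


Given values:
  Lw = 99.3 dB, Q = 1, r = 12.4 m
Formula: SPL = Lw + 10 * log10(Q / (4 * pi * r^2))
Compute 4 * pi * r^2 = 4 * pi * 12.4^2 = 1932.2051
Compute Q / denom = 1 / 1932.2051 = 0.00051754
Compute 10 * log10(0.00051754) = -32.8606
SPL = 99.3 + (-32.8606) = 66.44

66.44 dB


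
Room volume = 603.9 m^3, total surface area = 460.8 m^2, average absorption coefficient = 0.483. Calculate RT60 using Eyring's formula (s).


Given values:
  V = 603.9 m^3, S = 460.8 m^2, alpha = 0.483
Formula: RT60 = 0.161 * V / (-S * ln(1 - alpha))
Compute ln(1 - 0.483) = ln(0.517) = -0.659712
Denominator: -460.8 * -0.659712 = 303.9953
Numerator: 0.161 * 603.9 = 97.2279
RT60 = 97.2279 / 303.9953 = 0.32

0.32 s


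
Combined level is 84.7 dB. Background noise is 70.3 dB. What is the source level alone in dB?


Given values:
  L_total = 84.7 dB, L_bg = 70.3 dB
Formula: L_source = 10 * log10(10^(L_total/10) - 10^(L_bg/10))
Convert to linear:
  10^(84.7/10) = 295120922.6666
  10^(70.3/10) = 10715193.0524
Difference: 295120922.6666 - 10715193.0524 = 284405729.6142
L_source = 10 * log10(284405729.6142) = 84.54

84.54 dB


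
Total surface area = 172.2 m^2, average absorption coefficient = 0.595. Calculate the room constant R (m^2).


Given values:
  S = 172.2 m^2, alpha = 0.595
Formula: R = S * alpha / (1 - alpha)
Numerator: 172.2 * 0.595 = 102.459
Denominator: 1 - 0.595 = 0.405
R = 102.459 / 0.405 = 252.99

252.99 m^2


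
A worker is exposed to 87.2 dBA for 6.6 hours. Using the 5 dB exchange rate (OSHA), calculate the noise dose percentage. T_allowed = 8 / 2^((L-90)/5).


Given values:
  L = 87.2 dBA, T = 6.6 hours
Formula: T_allowed = 8 / 2^((L - 90) / 5)
Compute exponent: (87.2 - 90) / 5 = -0.56
Compute 2^(-0.56) = 0.678302
T_allowed = 8 / 0.678302 = 11.794157 hours
Dose = (T / T_allowed) * 100
Dose = (6.6 / 11.794157) * 100 = 55.96

55.96 %


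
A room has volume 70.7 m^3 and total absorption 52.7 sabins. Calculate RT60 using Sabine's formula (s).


Given values:
  V = 70.7 m^3
  A = 52.7 sabins
Formula: RT60 = 0.161 * V / A
Numerator: 0.161 * 70.7 = 11.3827
RT60 = 11.3827 / 52.7 = 0.216

0.216 s


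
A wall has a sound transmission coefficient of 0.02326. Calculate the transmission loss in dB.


Given values:
  tau = 0.02326
Formula: TL = 10 * log10(1 / tau)
Compute 1 / tau = 1 / 0.02326 = 42.9923
Compute log10(42.9923) = 1.633391
TL = 10 * 1.633391 = 16.33

16.33 dB


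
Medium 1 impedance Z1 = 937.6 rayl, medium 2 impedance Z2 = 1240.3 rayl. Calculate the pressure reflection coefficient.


Given values:
  Z1 = 937.6 rayl, Z2 = 1240.3 rayl
Formula: R = (Z2 - Z1) / (Z2 + Z1)
Numerator: Z2 - Z1 = 1240.3 - 937.6 = 302.7
Denominator: Z2 + Z1 = 1240.3 + 937.6 = 2177.9
R = 302.7 / 2177.9 = 0.139

0.139


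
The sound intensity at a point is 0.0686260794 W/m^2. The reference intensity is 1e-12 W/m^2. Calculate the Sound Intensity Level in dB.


Given values:
  I = 0.0686260794 W/m^2
  I_ref = 1e-12 W/m^2
Formula: SIL = 10 * log10(I / I_ref)
Compute ratio: I / I_ref = 68626079400
Compute log10: log10(68626079400) = 10.836489
Multiply: SIL = 10 * 10.836489 = 108.36

108.36 dB


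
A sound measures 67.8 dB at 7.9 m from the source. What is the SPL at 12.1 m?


Given values:
  SPL1 = 67.8 dB, r1 = 7.9 m, r2 = 12.1 m
Formula: SPL2 = SPL1 - 20 * log10(r2 / r1)
Compute ratio: r2 / r1 = 12.1 / 7.9 = 1.5316
Compute log10: log10(1.5316) = 0.185145
Compute drop: 20 * 0.185145 = 3.7029
SPL2 = 67.8 - 3.7029 = 64.1

64.1 dB


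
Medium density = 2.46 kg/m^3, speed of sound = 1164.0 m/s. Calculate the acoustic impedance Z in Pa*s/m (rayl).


Given values:
  rho = 2.46 kg/m^3
  c = 1164.0 m/s
Formula: Z = rho * c
Z = 2.46 * 1164.0
Z = 2863.44

2863.44 rayl


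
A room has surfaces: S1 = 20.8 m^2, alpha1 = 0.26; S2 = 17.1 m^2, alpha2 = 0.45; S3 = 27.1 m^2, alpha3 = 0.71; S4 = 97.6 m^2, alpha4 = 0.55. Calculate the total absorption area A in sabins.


Given surfaces:
  Surface 1: 20.8 * 0.26 = 5.408
  Surface 2: 17.1 * 0.45 = 7.695
  Surface 3: 27.1 * 0.71 = 19.241
  Surface 4: 97.6 * 0.55 = 53.68
Formula: A = sum(Si * alpha_i)
A = 5.408 + 7.695 + 19.241 + 53.68
A = 86.02

86.02 sabins


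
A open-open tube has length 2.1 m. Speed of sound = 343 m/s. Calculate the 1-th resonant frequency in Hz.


Given values:
  Tube type: open-open, L = 2.1 m, c = 343 m/s, n = 1
Formula: f_n = n * c / (2 * L)
Compute 2 * L = 2 * 2.1 = 4.2
f = 1 * 343 / 4.2
f = 81.67

81.67 Hz


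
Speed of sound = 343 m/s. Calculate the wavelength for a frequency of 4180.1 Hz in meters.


Given values:
  c = 343 m/s, f = 4180.1 Hz
Formula: lambda = c / f
lambda = 343 / 4180.1
lambda = 0.0821

0.0821 m


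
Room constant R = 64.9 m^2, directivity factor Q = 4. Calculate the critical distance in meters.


Given values:
  R = 64.9 m^2, Q = 4
Formula: d_c = 0.141 * sqrt(Q * R)
Compute Q * R = 4 * 64.9 = 259.6
Compute sqrt(259.6) = 16.1121
d_c = 0.141 * 16.1121 = 2.272

2.272 m


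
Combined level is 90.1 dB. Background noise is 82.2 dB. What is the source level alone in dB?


Given values:
  L_total = 90.1 dB, L_bg = 82.2 dB
Formula: L_source = 10 * log10(10^(L_total/10) - 10^(L_bg/10))
Convert to linear:
  10^(90.1/10) = 1023292992.2808
  10^(82.2/10) = 165958690.7438
Difference: 1023292992.2808 - 165958690.7438 = 857334301.537
L_source = 10 * log10(857334301.537) = 89.33

89.33 dB


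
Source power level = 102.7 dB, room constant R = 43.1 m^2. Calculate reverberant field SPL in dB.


Given values:
  Lw = 102.7 dB, R = 43.1 m^2
Formula: SPL = Lw + 10 * log10(4 / R)
Compute 4 / R = 4 / 43.1 = 0.092807
Compute 10 * log10(0.092807) = -10.3242
SPL = 102.7 + (-10.3242) = 92.38

92.38 dB


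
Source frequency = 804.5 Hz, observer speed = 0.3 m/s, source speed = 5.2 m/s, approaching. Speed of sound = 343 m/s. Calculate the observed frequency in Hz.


Given values:
  f_s = 804.5 Hz, v_o = 0.3 m/s, v_s = 5.2 m/s
  Direction: approaching
Formula: f_o = f_s * (c + v_o) / (c - v_s)
Numerator: c + v_o = 343 + 0.3 = 343.3
Denominator: c - v_s = 343 - 5.2 = 337.8
f_o = 804.5 * 343.3 / 337.8 = 817.6

817.6 Hz


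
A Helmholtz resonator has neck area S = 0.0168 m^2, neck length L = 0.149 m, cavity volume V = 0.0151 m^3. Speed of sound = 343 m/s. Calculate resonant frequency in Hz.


Given values:
  S = 0.0168 m^2, L = 0.149 m, V = 0.0151 m^3, c = 343 m/s
Formula: f = (c / (2*pi)) * sqrt(S / (V * L))
Compute V * L = 0.0151 * 0.149 = 0.0022499
Compute S / (V * L) = 0.0168 / 0.0022499 = 7.467
Compute sqrt(7.467) = 2.732581
Compute c / (2*pi) = 343 / 6.283185 = 54.590148
f = 54.590148 * 2.732581 = 149.17

149.17 Hz


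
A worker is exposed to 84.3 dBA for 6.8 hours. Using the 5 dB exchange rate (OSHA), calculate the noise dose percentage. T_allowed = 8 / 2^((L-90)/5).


Given values:
  L = 84.3 dBA, T = 6.8 hours
Formula: T_allowed = 8 / 2^((L - 90) / 5)
Compute exponent: (84.3 - 90) / 5 = -1.14
Compute 2^(-1.14) = 0.45376
T_allowed = 8 / 0.45376 = 17.630465 hours
Dose = (T / T_allowed) * 100
Dose = (6.8 / 17.630465) * 100 = 38.57

38.57 %


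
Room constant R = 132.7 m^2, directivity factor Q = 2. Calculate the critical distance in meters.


Given values:
  R = 132.7 m^2, Q = 2
Formula: d_c = 0.141 * sqrt(Q * R)
Compute Q * R = 2 * 132.7 = 265.4
Compute sqrt(265.4) = 16.2911
d_c = 0.141 * 16.2911 = 2.297

2.297 m


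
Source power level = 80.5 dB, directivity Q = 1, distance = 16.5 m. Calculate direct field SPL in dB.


Given values:
  Lw = 80.5 dB, Q = 1, r = 16.5 m
Formula: SPL = Lw + 10 * log10(Q / (4 * pi * r^2))
Compute 4 * pi * r^2 = 4 * pi * 16.5^2 = 3421.1944
Compute Q / denom = 1 / 3421.1944 = 0.0002923
Compute 10 * log10(0.0002923) = -35.3417
SPL = 80.5 + (-35.3417) = 45.16

45.16 dB


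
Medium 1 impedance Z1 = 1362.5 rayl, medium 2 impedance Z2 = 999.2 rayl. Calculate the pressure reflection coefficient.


Given values:
  Z1 = 1362.5 rayl, Z2 = 999.2 rayl
Formula: R = (Z2 - Z1) / (Z2 + Z1)
Numerator: Z2 - Z1 = 999.2 - 1362.5 = -363.3
Denominator: Z2 + Z1 = 999.2 + 1362.5 = 2361.7
R = -363.3 / 2361.7 = -0.1538

-0.1538


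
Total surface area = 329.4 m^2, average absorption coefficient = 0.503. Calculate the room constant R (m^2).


Given values:
  S = 329.4 m^2, alpha = 0.503
Formula: R = S * alpha / (1 - alpha)
Numerator: 329.4 * 0.503 = 165.6882
Denominator: 1 - 0.503 = 0.497
R = 165.6882 / 0.497 = 333.38

333.38 m^2


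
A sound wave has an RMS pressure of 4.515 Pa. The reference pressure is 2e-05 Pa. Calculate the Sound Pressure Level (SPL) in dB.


Given values:
  p = 4.515 Pa
  p_ref = 2e-05 Pa
Formula: SPL = 20 * log10(p / p_ref)
Compute ratio: p / p_ref = 4.515 / 2e-05 = 225750
Compute log10: log10(225750) = 5.353628
Multiply: SPL = 20 * 5.353628 = 107.07

107.07 dB


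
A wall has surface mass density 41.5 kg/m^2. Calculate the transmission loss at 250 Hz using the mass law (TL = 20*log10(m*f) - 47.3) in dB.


Given values:
  m = 41.5 kg/m^2, f = 250 Hz
Formula: TL = 20 * log10(m * f) - 47.3
Compute m * f = 41.5 * 250 = 10375.0
Compute log10(10375.0) = 4.015988
Compute 20 * 4.015988 = 80.3198
TL = 80.3198 - 47.3 = 33.02

33.02 dB


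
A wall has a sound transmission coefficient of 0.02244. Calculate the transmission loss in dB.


Given values:
  tau = 0.02244
Formula: TL = 10 * log10(1 / tau)
Compute 1 / tau = 1 / 0.02244 = 44.5633
Compute log10(44.5633) = 1.648977
TL = 10 * 1.648977 = 16.49

16.49 dB


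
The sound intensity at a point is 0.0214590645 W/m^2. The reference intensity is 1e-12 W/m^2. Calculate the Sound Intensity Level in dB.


Given values:
  I = 0.0214590645 W/m^2
  I_ref = 1e-12 W/m^2
Formula: SIL = 10 * log10(I / I_ref)
Compute ratio: I / I_ref = 21459064500
Compute log10: log10(21459064500) = 10.331611
Multiply: SIL = 10 * 10.331611 = 103.32

103.32 dB


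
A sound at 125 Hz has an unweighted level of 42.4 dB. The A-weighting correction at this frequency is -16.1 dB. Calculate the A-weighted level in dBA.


Given values:
  SPL = 42.4 dB
  A-weighting at 125 Hz = -16.1 dB
Formula: L_A = SPL + A_weight
L_A = 42.4 + (-16.1)
L_A = 26.3

26.3 dBA


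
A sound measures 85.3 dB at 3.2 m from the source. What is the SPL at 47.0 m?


Given values:
  SPL1 = 85.3 dB, r1 = 3.2 m, r2 = 47.0 m
Formula: SPL2 = SPL1 - 20 * log10(r2 / r1)
Compute ratio: r2 / r1 = 47.0 / 3.2 = 14.6875
Compute log10: log10(14.6875) = 1.166948
Compute drop: 20 * 1.166948 = 23.339
SPL2 = 85.3 - 23.339 = 61.96

61.96 dB


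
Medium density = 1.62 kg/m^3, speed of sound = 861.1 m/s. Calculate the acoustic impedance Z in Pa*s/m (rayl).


Given values:
  rho = 1.62 kg/m^3
  c = 861.1 m/s
Formula: Z = rho * c
Z = 1.62 * 861.1
Z = 1394.98

1394.98 rayl


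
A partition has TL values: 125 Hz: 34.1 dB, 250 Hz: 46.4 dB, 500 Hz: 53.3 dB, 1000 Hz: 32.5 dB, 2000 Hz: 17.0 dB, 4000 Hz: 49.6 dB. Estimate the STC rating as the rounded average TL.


Given TL values at each frequency:
  125 Hz: 34.1 dB
  250 Hz: 46.4 dB
  500 Hz: 53.3 dB
  1000 Hz: 32.5 dB
  2000 Hz: 17.0 dB
  4000 Hz: 49.6 dB
Formula: STC ~ round(average of TL values)
Sum = 34.1 + 46.4 + 53.3 + 32.5 + 17.0 + 49.6 = 232.9
Average = 232.9 / 6 = 38.82
Rounded: 39

39


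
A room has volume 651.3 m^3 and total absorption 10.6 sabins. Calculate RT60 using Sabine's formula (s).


Given values:
  V = 651.3 m^3
  A = 10.6 sabins
Formula: RT60 = 0.161 * V / A
Numerator: 0.161 * 651.3 = 104.8593
RT60 = 104.8593 / 10.6 = 9.892

9.892 s


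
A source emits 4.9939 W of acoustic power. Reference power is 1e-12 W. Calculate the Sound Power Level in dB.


Given values:
  W = 4.9939 W
  W_ref = 1e-12 W
Formula: SWL = 10 * log10(W / W_ref)
Compute ratio: W / W_ref = 4993900000000
Compute log10: log10(4993900000000) = 12.69844
Multiply: SWL = 10 * 12.69844 = 126.98

126.98 dB


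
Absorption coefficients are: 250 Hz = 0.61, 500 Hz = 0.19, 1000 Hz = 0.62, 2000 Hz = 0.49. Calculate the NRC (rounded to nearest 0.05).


Given values:
  a_250 = 0.61, a_500 = 0.19
  a_1000 = 0.62, a_2000 = 0.49
Formula: NRC = (a250 + a500 + a1000 + a2000) / 4
Sum = 0.61 + 0.19 + 0.62 + 0.49 = 1.91
NRC = 1.91 / 4 = 0.4775
Rounded to nearest 0.05: 0.5

0.5


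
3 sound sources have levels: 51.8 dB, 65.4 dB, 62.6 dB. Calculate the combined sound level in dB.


Formula: L_total = 10 * log10( sum(10^(Li/10)) )
  Source 1: 10^(51.8/10) = 151356.1248
  Source 2: 10^(65.4/10) = 3467368.5045
  Source 3: 10^(62.6/10) = 1819700.8586
Sum of linear values = 5438425.4879
L_total = 10 * log10(5438425.4879) = 67.35

67.35 dB


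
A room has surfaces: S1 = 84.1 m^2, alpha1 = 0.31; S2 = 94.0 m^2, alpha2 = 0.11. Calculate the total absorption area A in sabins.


Given surfaces:
  Surface 1: 84.1 * 0.31 = 26.071
  Surface 2: 94.0 * 0.11 = 10.34
Formula: A = sum(Si * alpha_i)
A = 26.071 + 10.34
A = 36.41

36.41 sabins


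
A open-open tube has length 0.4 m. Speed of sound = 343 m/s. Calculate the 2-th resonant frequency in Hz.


Given values:
  Tube type: open-open, L = 0.4 m, c = 343 m/s, n = 2
Formula: f_n = n * c / (2 * L)
Compute 2 * L = 2 * 0.4 = 0.8
f = 2 * 343 / 0.8
f = 857.5

857.5 Hz


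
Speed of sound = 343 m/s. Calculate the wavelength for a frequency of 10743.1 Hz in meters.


Given values:
  c = 343 m/s, f = 10743.1 Hz
Formula: lambda = c / f
lambda = 343 / 10743.1
lambda = 0.0319

0.0319 m


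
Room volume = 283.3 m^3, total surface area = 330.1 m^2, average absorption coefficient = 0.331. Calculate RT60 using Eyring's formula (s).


Given values:
  V = 283.3 m^3, S = 330.1 m^2, alpha = 0.331
Formula: RT60 = 0.161 * V / (-S * ln(1 - alpha))
Compute ln(1 - 0.331) = ln(0.669) = -0.401971
Denominator: -330.1 * -0.401971 = 132.6906
Numerator: 0.161 * 283.3 = 45.6113
RT60 = 45.6113 / 132.6906 = 0.344

0.344 s


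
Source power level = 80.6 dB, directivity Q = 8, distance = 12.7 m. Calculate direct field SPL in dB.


Given values:
  Lw = 80.6 dB, Q = 8, r = 12.7 m
Formula: SPL = Lw + 10 * log10(Q / (4 * pi * r^2))
Compute 4 * pi * r^2 = 4 * pi * 12.7^2 = 2026.8299
Compute Q / denom = 8 / 2026.8299 = 0.00394705
Compute 10 * log10(0.00394705) = -24.0373
SPL = 80.6 + (-24.0373) = 56.56

56.56 dB


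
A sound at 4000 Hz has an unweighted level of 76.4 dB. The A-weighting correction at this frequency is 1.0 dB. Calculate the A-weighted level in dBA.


Given values:
  SPL = 76.4 dB
  A-weighting at 4000 Hz = 1.0 dB
Formula: L_A = SPL + A_weight
L_A = 76.4 + (1.0)
L_A = 77.4

77.4 dBA


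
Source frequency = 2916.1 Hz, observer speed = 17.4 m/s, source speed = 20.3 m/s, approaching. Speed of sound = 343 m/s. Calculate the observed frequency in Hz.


Given values:
  f_s = 2916.1 Hz, v_o = 17.4 m/s, v_s = 20.3 m/s
  Direction: approaching
Formula: f_o = f_s * (c + v_o) / (c - v_s)
Numerator: c + v_o = 343 + 17.4 = 360.4
Denominator: c - v_s = 343 - 20.3 = 322.7
f_o = 2916.1 * 360.4 / 322.7 = 3256.78

3256.78 Hz


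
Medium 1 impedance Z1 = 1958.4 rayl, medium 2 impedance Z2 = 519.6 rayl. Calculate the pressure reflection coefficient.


Given values:
  Z1 = 1958.4 rayl, Z2 = 519.6 rayl
Formula: R = (Z2 - Z1) / (Z2 + Z1)
Numerator: Z2 - Z1 = 519.6 - 1958.4 = -1438.8
Denominator: Z2 + Z1 = 519.6 + 1958.4 = 2478.0
R = -1438.8 / 2478.0 = -0.5806

-0.5806


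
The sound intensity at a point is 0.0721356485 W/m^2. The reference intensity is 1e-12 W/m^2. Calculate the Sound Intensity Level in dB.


Given values:
  I = 0.0721356485 W/m^2
  I_ref = 1e-12 W/m^2
Formula: SIL = 10 * log10(I / I_ref)
Compute ratio: I / I_ref = 72135648500
Compute log10: log10(72135648500) = 10.85815
Multiply: SIL = 10 * 10.85815 = 108.58

108.58 dB


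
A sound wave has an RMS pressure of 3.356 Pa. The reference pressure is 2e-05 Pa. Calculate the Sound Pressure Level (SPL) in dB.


Given values:
  p = 3.356 Pa
  p_ref = 2e-05 Pa
Formula: SPL = 20 * log10(p / p_ref)
Compute ratio: p / p_ref = 3.356 / 2e-05 = 167800
Compute log10: log10(167800) = 5.224792
Multiply: SPL = 20 * 5.224792 = 104.5

104.5 dB


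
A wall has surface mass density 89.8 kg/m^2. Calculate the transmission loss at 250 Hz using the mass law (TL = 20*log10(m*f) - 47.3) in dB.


Given values:
  m = 89.8 kg/m^2, f = 250 Hz
Formula: TL = 20 * log10(m * f) - 47.3
Compute m * f = 89.8 * 250 = 22450.0
Compute log10(22450.0) = 4.351216
Compute 20 * 4.351216 = 87.0243
TL = 87.0243 - 47.3 = 39.72

39.72 dB


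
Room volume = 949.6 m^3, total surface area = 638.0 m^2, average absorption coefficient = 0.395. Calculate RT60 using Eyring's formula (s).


Given values:
  V = 949.6 m^3, S = 638.0 m^2, alpha = 0.395
Formula: RT60 = 0.161 * V / (-S * ln(1 - alpha))
Compute ln(1 - 0.395) = ln(0.605) = -0.502527
Denominator: -638.0 * -0.502527 = 320.6122
Numerator: 0.161 * 949.6 = 152.8856
RT60 = 152.8856 / 320.6122 = 0.477

0.477 s


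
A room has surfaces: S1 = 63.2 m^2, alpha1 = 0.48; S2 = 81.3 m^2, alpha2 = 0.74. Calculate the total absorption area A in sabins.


Given surfaces:
  Surface 1: 63.2 * 0.48 = 30.336
  Surface 2: 81.3 * 0.74 = 60.162
Formula: A = sum(Si * alpha_i)
A = 30.336 + 60.162
A = 90.5

90.5 sabins


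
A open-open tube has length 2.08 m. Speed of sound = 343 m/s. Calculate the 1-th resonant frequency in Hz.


Given values:
  Tube type: open-open, L = 2.08 m, c = 343 m/s, n = 1
Formula: f_n = n * c / (2 * L)
Compute 2 * L = 2 * 2.08 = 4.16
f = 1 * 343 / 4.16
f = 82.45

82.45 Hz


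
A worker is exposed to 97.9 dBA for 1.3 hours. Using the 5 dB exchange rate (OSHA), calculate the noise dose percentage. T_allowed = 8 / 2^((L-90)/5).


Given values:
  L = 97.9 dBA, T = 1.3 hours
Formula: T_allowed = 8 / 2^((L - 90) / 5)
Compute exponent: (97.9 - 90) / 5 = 1.58
Compute 2^(1.58) = 2.989698
T_allowed = 8 / 2.989698 = 2.675856 hours
Dose = (T / T_allowed) * 100
Dose = (1.3 / 2.675856) * 100 = 48.58

48.58 %


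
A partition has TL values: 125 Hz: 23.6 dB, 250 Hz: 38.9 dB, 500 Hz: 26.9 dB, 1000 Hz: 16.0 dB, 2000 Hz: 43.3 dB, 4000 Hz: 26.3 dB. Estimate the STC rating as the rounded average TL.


Given TL values at each frequency:
  125 Hz: 23.6 dB
  250 Hz: 38.9 dB
  500 Hz: 26.9 dB
  1000 Hz: 16.0 dB
  2000 Hz: 43.3 dB
  4000 Hz: 26.3 dB
Formula: STC ~ round(average of TL values)
Sum = 23.6 + 38.9 + 26.9 + 16.0 + 43.3 + 26.3 = 175.0
Average = 175.0 / 6 = 29.17
Rounded: 29

29


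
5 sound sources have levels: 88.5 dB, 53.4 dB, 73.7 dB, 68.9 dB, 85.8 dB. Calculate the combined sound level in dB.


Formula: L_total = 10 * log10( sum(10^(Li/10)) )
  Source 1: 10^(88.5/10) = 707945784.3841
  Source 2: 10^(53.4/10) = 218776.1624
  Source 3: 10^(73.7/10) = 23442288.1532
  Source 4: 10^(68.9/10) = 7762471.1663
  Source 5: 10^(85.8/10) = 380189396.3206
Sum of linear values = 1119558716.1866
L_total = 10 * log10(1119558716.1866) = 90.49

90.49 dB


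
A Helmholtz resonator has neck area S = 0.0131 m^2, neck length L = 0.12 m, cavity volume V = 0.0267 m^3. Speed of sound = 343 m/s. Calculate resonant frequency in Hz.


Given values:
  S = 0.0131 m^2, L = 0.12 m, V = 0.0267 m^3, c = 343 m/s
Formula: f = (c / (2*pi)) * sqrt(S / (V * L))
Compute V * L = 0.0267 * 0.12 = 0.003204
Compute S / (V * L) = 0.0131 / 0.003204 = 4.0886
Compute sqrt(4.0886) = 2.022029
Compute c / (2*pi) = 343 / 6.283185 = 54.590148
f = 54.590148 * 2.022029 = 110.38

110.38 Hz


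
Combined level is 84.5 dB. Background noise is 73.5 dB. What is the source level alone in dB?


Given values:
  L_total = 84.5 dB, L_bg = 73.5 dB
Formula: L_source = 10 * log10(10^(L_total/10) - 10^(L_bg/10))
Convert to linear:
  10^(84.5/10) = 281838293.1264
  10^(73.5/10) = 22387211.3857
Difference: 281838293.1264 - 22387211.3857 = 259451081.7407
L_source = 10 * log10(259451081.7407) = 84.14

84.14 dB


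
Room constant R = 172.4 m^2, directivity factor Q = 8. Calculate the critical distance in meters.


Given values:
  R = 172.4 m^2, Q = 8
Formula: d_c = 0.141 * sqrt(Q * R)
Compute Q * R = 8 * 172.4 = 1379.2
Compute sqrt(1379.2) = 37.1376
d_c = 0.141 * 37.1376 = 5.236

5.236 m


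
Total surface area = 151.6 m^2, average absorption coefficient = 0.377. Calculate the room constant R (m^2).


Given values:
  S = 151.6 m^2, alpha = 0.377
Formula: R = S * alpha / (1 - alpha)
Numerator: 151.6 * 0.377 = 57.1532
Denominator: 1 - 0.377 = 0.623
R = 57.1532 / 0.623 = 91.74

91.74 m^2


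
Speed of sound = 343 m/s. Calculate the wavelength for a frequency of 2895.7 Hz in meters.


Given values:
  c = 343 m/s, f = 2895.7 Hz
Formula: lambda = c / f
lambda = 343 / 2895.7
lambda = 0.1185

0.1185 m


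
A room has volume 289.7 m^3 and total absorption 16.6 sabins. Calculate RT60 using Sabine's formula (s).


Given values:
  V = 289.7 m^3
  A = 16.6 sabins
Formula: RT60 = 0.161 * V / A
Numerator: 0.161 * 289.7 = 46.6417
RT60 = 46.6417 / 16.6 = 2.81

2.81 s


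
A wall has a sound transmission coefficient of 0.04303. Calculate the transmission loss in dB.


Given values:
  tau = 0.04303
Formula: TL = 10 * log10(1 / tau)
Compute 1 / tau = 1 / 0.04303 = 23.2396
Compute log10(23.2396) = 1.366229
TL = 10 * 1.366229 = 13.66

13.66 dB


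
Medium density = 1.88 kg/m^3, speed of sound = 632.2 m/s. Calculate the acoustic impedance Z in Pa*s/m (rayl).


Given values:
  rho = 1.88 kg/m^3
  c = 632.2 m/s
Formula: Z = rho * c
Z = 1.88 * 632.2
Z = 1188.54

1188.54 rayl


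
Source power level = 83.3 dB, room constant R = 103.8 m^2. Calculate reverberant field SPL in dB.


Given values:
  Lw = 83.3 dB, R = 103.8 m^2
Formula: SPL = Lw + 10 * log10(4 / R)
Compute 4 / R = 4 / 103.8 = 0.038536
Compute 10 * log10(0.038536) = -14.1413
SPL = 83.3 + (-14.1413) = 69.16

69.16 dB


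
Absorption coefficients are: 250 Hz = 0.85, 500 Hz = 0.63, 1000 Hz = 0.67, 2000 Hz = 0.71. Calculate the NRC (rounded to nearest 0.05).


Given values:
  a_250 = 0.85, a_500 = 0.63
  a_1000 = 0.67, a_2000 = 0.71
Formula: NRC = (a250 + a500 + a1000 + a2000) / 4
Sum = 0.85 + 0.63 + 0.67 + 0.71 = 2.86
NRC = 2.86 / 4 = 0.715
Rounded to nearest 0.05: 0.7

0.7


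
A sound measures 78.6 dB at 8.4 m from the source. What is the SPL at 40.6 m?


Given values:
  SPL1 = 78.6 dB, r1 = 8.4 m, r2 = 40.6 m
Formula: SPL2 = SPL1 - 20 * log10(r2 / r1)
Compute ratio: r2 / r1 = 40.6 / 8.4 = 4.8333
Compute log10: log10(4.8333) = 0.684244
Compute drop: 20 * 0.684244 = 13.6849
SPL2 = 78.6 - 13.6849 = 64.92

64.92 dB


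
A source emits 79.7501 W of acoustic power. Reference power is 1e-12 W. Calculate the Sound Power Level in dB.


Given values:
  W = 79.7501 W
  W_ref = 1e-12 W
Formula: SWL = 10 * log10(W / W_ref)
Compute ratio: W / W_ref = 79750100000000
Compute log10: log10(79750100000000) = 13.901731
Multiply: SWL = 10 * 13.901731 = 139.02

139.02 dB
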